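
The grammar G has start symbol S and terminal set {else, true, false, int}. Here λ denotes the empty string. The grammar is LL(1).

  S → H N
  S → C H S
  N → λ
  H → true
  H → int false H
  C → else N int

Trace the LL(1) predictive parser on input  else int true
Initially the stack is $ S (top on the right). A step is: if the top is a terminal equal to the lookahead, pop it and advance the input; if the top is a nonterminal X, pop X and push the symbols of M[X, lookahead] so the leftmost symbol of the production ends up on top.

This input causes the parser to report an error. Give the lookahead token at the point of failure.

step 1: stack=$ S  input=else int true $  — expand S → C H S
step 2: stack=$ S H C  input=else int true $  — expand C → else N int
step 3: stack=$ S H int N else  input=else int true $  — match else
step 4: stack=$ S H int N  input=int true $  — expand N → λ
step 5: stack=$ S H int  input=int true $  — match int
step 6: stack=$ S H  input=true $  — expand H → true
step 7: stack=$ S true  input=true $  — match true
step 8: stack=$ S  input=$  — error: M[S, $] is empty

$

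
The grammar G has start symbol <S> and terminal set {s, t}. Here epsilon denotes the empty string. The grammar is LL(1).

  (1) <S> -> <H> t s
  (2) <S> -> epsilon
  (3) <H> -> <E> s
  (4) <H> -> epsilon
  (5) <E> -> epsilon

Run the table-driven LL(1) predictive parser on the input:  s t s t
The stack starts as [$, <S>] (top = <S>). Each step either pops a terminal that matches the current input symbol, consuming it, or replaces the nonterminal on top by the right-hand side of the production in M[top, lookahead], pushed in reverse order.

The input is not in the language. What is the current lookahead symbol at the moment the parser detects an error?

step 1: stack=$ <S>  input=s t s t $  — expand <S> -> <H> t s
step 2: stack=$ s t <H>  input=s t s t $  — expand <H> -> <E> s
step 3: stack=$ s t s <E>  input=s t s t $  — expand <E> -> epsilon
step 4: stack=$ s t s  input=s t s t $  — match s
step 5: stack=$ s t  input=t s t $  — match t
step 6: stack=$ s  input=s t $  — match s
step 7: stack=$  input=t $  — error: stack empty but input remains

t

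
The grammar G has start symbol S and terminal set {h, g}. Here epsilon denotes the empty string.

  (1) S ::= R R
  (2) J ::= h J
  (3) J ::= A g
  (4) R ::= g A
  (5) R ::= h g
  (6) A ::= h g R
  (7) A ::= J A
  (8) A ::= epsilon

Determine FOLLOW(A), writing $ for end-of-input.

FIRST(R) = {g, h}
FIRST(S) = {g, h}  (via R R)
FIRST(J) = {g, h}  (via A g)
FIRST(A) = {epsilon, g, h}  (via J A)
FOLLOW(S) includes $ since S is the start symbol.
FOLLOW(S): S appears on no right-hand side. Thus FOLLOW(S) = {$}.
FOLLOW(J): in J::=h J, the suffix after J is empty (adds nothing new); in A::=J A, J is followed by A with FIRST {epsilon, g, h}; in A::=J A, the suffix after J is nullable, so FOLLOW(J) ⊇ FOLLOW(A) = {$, g, h}. Thus FOLLOW(J) = {$, g, h}.
FOLLOW(R): in S::=R R (occurrence 1), R is followed by R with FIRST {g, h}; in S::=R R (occurrence 2), the suffix after R is empty, so FOLLOW(R) ⊇ FOLLOW(S) = {$}; in A::=h g R, the suffix after R is empty, so FOLLOW(R) ⊇ FOLLOW(A) = {$, g, h}. Thus FOLLOW(R) = {$, g, h}.
FOLLOW(A): in J::=A g, A is followed by g with FIRST {g}; in R::=g A, the suffix after A is empty, so FOLLOW(A) ⊇ FOLLOW(R) = {$, g, h}; in A::=J A, the suffix after A is empty (adds nothing new). Thus FOLLOW(A) = {$, g, h}.

{$, g, h}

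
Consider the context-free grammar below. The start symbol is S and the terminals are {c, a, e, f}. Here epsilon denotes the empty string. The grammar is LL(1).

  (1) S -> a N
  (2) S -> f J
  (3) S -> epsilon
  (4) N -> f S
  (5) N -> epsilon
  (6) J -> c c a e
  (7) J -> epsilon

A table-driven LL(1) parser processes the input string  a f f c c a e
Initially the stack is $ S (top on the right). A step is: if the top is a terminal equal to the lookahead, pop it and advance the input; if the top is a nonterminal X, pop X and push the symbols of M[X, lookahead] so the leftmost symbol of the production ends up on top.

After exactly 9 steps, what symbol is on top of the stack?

     Stack      Input            Action
  1  $ S        a f f c c a e $  expand S -> a N
  2  $ N a      a f f c c a e $  match a
  3  $ N        f f c c a e $    expand N -> f S
  4  $ S f      f f c c a e $    match f
  5  $ S        f c c a e $      expand S -> f J
  6  $ J f      f c c a e $      match f
  7  $ J        c c a e $        expand J -> c c a e
  8  $ e a c c  c c a e $        match c
  9  $ e a c    c a e $          match c
Stack after step 9: $ e a (top = a).

a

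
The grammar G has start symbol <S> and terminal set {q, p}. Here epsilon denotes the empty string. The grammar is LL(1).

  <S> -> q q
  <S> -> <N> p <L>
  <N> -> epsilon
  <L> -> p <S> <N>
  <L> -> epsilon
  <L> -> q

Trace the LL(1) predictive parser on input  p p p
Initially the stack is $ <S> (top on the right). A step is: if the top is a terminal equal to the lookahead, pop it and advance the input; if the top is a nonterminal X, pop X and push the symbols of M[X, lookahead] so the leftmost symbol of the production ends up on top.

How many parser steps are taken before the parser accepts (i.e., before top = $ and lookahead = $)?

      Stack            Input    Action
   1  $ <S>            p p p $  expand <S> -> <N> p <L>
   2  $ <L> p <N>      p p p $  expand <N> -> epsilon
   3  $ <L> p          p p p $  match p
   4  $ <L>            p p $    expand <L> -> p <S> <N>
   5  $ <N> <S> p      p p $    match p
   6  $ <N> <S>        p $      expand <S> -> <N> p <L>
   7  $ <N> <L> p <N>  p $      expand <N> -> epsilon
   8  $ <N> <L> p      p $      match p
   9  $ <N> <L>        $        expand <L> -> epsilon
  10  $ <N>            $        expand <N> -> epsilon
Accept reached after 10 steps.

10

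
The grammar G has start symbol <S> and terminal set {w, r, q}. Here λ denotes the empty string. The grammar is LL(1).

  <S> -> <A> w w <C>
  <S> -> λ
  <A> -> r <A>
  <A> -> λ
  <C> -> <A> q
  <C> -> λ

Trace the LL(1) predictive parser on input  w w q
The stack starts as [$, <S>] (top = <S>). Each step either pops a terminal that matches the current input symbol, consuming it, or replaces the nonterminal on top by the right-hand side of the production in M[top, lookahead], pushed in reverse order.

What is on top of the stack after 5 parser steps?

<A>

     Stack          Input    Action
  1  $ <S>          w w q $  expand <S> -> <A> w w <C>
  2  $ <C> w w <A>  w w q $  expand <A> -> λ
  3  $ <C> w w      w w q $  match w
  4  $ <C> w        w q $    match w
  5  $ <C>          q $      expand <C> -> <A> q
Stack after step 5: $ q <A> (top = <A>).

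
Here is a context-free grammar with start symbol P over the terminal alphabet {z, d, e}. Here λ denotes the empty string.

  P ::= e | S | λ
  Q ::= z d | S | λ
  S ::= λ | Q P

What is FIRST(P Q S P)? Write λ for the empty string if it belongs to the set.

{λ, e, z}

FIRST(P) = {λ, e, z}  (via S)
FIRST(Q) = {λ, e, z}  (via S)
FIRST(S) = {λ, e, z}  (via Q P)
FIRST(P Q S P): take FIRST of each symbol in turn, carrying on past any symbol whose FIRST contains λ; result {λ, e, z}.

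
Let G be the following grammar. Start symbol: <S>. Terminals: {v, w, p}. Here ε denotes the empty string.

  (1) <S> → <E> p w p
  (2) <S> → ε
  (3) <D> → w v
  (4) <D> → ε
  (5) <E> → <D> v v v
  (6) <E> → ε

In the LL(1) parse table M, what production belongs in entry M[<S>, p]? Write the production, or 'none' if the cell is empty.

<S> → <E> p w p

FIRST(<D>) = {ε, w}
FIRST(<E>) = {ε, v, w}  (via <D> v v v)
FIRST(<S>) = {ε, p, v, w}  (via <E> p w p)
FOLLOW(<S>) includes $ since <S> is the start symbol.
FOLLOW(<S>): <S> appears on no right-hand side. Thus FOLLOW(<S>) = {$}.
For <S> → <E> p w p: FIRST(<E> p w p) = {p, v, w}, so it goes in M[<S>, t] for t ∈ {p, v, w}.
For <S> → ε: FIRST(ε) = {ε}, so it goes in M[<S>, t] for t ∈ {}; since ε ∈ FIRST, also for every t ∈ FOLLOW(<S>) = {$}.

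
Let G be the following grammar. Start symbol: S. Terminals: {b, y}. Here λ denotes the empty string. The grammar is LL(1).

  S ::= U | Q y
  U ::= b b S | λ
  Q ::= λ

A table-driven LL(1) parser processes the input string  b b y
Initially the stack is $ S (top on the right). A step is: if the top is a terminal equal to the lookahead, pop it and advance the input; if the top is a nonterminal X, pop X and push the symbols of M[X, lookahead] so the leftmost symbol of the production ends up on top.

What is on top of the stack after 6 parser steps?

     Stack    Input    Action
  1  $ S      b b y $  expand S ::= U
  2  $ U      b b y $  expand U ::= b b S
  3  $ S b b  b b y $  match b
  4  $ S b    b y $    match b
  5  $ S      y $      expand S ::= Q y
  6  $ y Q    y $      expand Q ::= λ
Stack after step 6: $ y (top = y).

y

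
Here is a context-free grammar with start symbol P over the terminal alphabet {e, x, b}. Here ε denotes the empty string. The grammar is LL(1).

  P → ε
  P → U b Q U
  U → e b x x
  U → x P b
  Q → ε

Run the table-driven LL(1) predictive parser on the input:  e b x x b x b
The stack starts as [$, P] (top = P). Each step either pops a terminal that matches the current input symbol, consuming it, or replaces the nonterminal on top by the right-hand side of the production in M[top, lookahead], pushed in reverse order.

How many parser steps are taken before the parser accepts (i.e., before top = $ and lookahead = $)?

      Stack            Input            Action
   1  $ P              e b x x b x b $  expand P → U b Q U
   2  $ U Q b U        e b x x b x b $  expand U → e b x x
   3  $ U Q b x x b e  e b x x b x b $  match e
   4  $ U Q b x x b    b x x b x b $    match b
   5  $ U Q b x x      x x b x b $      match x
   6  $ U Q b x        x b x b $        match x
   7  $ U Q b          b x b $          match b
   8  $ U Q            x b $            expand Q → ε
   9  $ U              x b $            expand U → x P b
  10  $ b P x          x b $            match x
  11  $ b P            b $              expand P → ε
  12  $ b              b $              match b
Accept reached after 12 steps.

12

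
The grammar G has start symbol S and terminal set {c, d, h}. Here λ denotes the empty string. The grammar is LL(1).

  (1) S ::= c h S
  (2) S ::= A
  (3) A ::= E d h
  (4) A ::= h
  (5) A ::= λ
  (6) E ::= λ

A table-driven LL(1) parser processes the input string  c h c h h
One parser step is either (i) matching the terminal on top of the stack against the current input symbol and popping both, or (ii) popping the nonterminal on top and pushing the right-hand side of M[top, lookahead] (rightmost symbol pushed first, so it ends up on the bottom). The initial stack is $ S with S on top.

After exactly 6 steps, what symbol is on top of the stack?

S

step 1: stack=$ S  input=c h c h h $  — expand S ::= c h S
step 2: stack=$ S h c  input=c h c h h $  — match c
step 3: stack=$ S h  input=h c h h $  — match h
step 4: stack=$ S  input=c h h $  — expand S ::= c h S
step 5: stack=$ S h c  input=c h h $  — match c
step 6: stack=$ S h  input=h h $  — match h
Stack after step 6: $ S (top = S).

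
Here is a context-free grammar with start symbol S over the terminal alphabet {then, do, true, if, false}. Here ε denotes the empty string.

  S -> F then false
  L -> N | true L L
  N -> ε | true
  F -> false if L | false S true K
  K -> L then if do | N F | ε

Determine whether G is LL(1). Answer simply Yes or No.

FIRST(S) = {false}
FIRST(L) = {ε, true}
FIRST(N) = {ε, true}
FIRST(F) = {false}
FIRST(K) = {ε, false, then, true}
FOLLOW(S) = {$, true}
FOLLOW(L) = {then, true}
FOLLOW(N) = {false, then, true}
FOLLOW(F) = {then}
FOLLOW(K) = {then}
Cell M[F, false] receives both F -> false if L and F -> false S true K — the grammar is not LL(1).

No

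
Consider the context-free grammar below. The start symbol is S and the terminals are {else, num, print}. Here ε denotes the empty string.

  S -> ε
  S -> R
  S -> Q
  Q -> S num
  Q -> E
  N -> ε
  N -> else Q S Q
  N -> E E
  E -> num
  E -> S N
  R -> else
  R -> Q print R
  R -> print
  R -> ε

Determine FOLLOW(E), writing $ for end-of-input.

{$, else, num, print}

FIRST(S): from S->ε we get {ε}; from S->R we get {ε, else, num, print}; from S->Q we get {ε, else, num, print}. So FIRST(S) = {ε, else, num, print}.
FIRST(Q): from Q->S num we get {else, num, print}; from Q->E we get {ε, else, num, print}. So FIRST(Q) = {ε, else, num, print}.
FIRST(R): from R->else we get {else}; from R->Q print R we get {else, num, print}; from R->print we get {print}; from R->ε we get {ε}. So FIRST(R) = {ε, else, num, print}.
FIRST(N): from N->ε we get {ε}; from N->else Q S Q we get {else}; from N->E E we get {ε, else, num, print}. So FIRST(N) = {ε, else, num, print}.
FIRST(E): from E->num we get {num}; from E->S N we get {ε, else, num, print}. So FIRST(E) = {ε, else, num, print}.
FOLLOW(S) includes $ since S is the start symbol.
FOLLOW(S): in Q->S num, S is followed by num with FIRST {num}; in N->else Q S Q, S is followed by Q with FIRST {ε, else, num, print}; in N->else Q S Q, the suffix after S is nullable, so FOLLOW(S) ⊇ FOLLOW(N) = {$, else, num, print}; in E->S N, S is followed by N with FIRST {ε, else, num, print}; in E->S N, the suffix after S is nullable, so FOLLOW(S) ⊇ FOLLOW(E) = {$, else, num, print}. Thus FOLLOW(S) = {$, else, num, print}.
FOLLOW(R): in S->R, the suffix after R is empty, so FOLLOW(R) ⊇ FOLLOW(S) = {$, else, num, print}; in R->Q print R, the suffix after R is empty (adds nothing new). Thus FOLLOW(R) = {$, else, num, print}.
FOLLOW(Q): in S->Q, the suffix after Q is empty, so FOLLOW(Q) ⊇ FOLLOW(S) = {$, else, num, print}; in N->else Q S Q (occurrence 1), Q is followed by S Q with FIRST {ε, else, num, print}; in N->else Q S Q (occurrence 1), the suffix after Q is nullable, so FOLLOW(Q) ⊇ FOLLOW(N) = {$, else, num, print}; in N->else Q S Q (occurrence 2), the suffix after Q is empty, so FOLLOW(Q) ⊇ FOLLOW(N) = {$, else, num, print}; in R->Q print R, Q is followed by print R with FIRST {print}. Thus FOLLOW(Q) = {$, else, num, print}.
FOLLOW(N): in E->S N, the suffix after N is empty, so FOLLOW(N) ⊇ FOLLOW(E) = {$, else, num, print}. Thus FOLLOW(N) = {$, else, num, print}.
FOLLOW(E): in Q->E, the suffix after E is empty, so FOLLOW(E) ⊇ FOLLOW(Q) = {$, else, num, print}; in N->E E (occurrence 1), E is followed by E with FIRST {ε, else, num, print}; in N->E E (occurrence 1), the suffix after E is nullable, so FOLLOW(E) ⊇ FOLLOW(N) = {$, else, num, print}; in N->E E (occurrence 2), the suffix after E is empty, so FOLLOW(E) ⊇ FOLLOW(N) = {$, else, num, print}. Thus FOLLOW(E) = {$, else, num, print}.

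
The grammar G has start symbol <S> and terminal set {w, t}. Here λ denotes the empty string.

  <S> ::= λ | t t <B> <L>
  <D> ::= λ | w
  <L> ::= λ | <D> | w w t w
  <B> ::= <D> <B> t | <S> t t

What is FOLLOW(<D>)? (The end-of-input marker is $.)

FIRST(<S>) = {λ, t}
FIRST(<D>) = {λ, w}
FIRST(<L>) = {λ, w}  (via <D>)
FIRST(<B>) = {t, w}  (via <D> <B> t, <S> t t)
FOLLOW(<S>) includes $ since <S> is the start symbol.
FOLLOW(<S>): in <B>::=<S> t t, <S> is followed by t t with FIRST {t}. Thus FOLLOW(<S>) = {$, t}.
FOLLOW(<L>): in <S>::=t t <B> <L>, the suffix after <L> is empty, so FOLLOW(<L>) ⊇ FOLLOW(<S>) = {$, t}. Thus FOLLOW(<L>) = {$, t}.
FOLLOW(<D>): in <L>::=<D>, the suffix after <D> is empty, so FOLLOW(<D>) ⊇ FOLLOW(<L>) = {$, t}; in <B>::=<D> <B> t, <D> is followed by <B> t with FIRST {t, w}. Thus FOLLOW(<D>) = {$, t, w}.
FOLLOW(<B>): in <S>::=t t <B> <L>, <B> is followed by <L> with FIRST {λ, w}; in <S>::=t t <B> <L>, the suffix after <B> is nullable, so FOLLOW(<B>) ⊇ FOLLOW(<S>) = {$, t}; in <B>::=<D> <B> t, <B> is followed by t with FIRST {t}. Thus FOLLOW(<B>) = {$, t, w}.

{$, t, w}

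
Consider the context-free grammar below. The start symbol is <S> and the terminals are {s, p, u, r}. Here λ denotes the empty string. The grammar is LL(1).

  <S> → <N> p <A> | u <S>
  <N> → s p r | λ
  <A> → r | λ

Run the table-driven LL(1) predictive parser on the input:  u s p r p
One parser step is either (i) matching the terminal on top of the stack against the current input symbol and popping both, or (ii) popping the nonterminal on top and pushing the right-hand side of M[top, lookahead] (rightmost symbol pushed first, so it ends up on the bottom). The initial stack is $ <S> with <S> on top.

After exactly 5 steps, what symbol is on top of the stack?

p

     Stack          Input        Action
  1  $ <S>          u s p r p $  expand <S> → u <S>
  2  $ <S> u        u s p r p $  match u
  3  $ <S>          s p r p $    expand <S> → <N> p <A>
  4  $ <A> p <N>    s p r p $    expand <N> → s p r
  5  $ <A> p r p s  s p r p $    match s
Stack after step 5: $ <A> p r p (top = p).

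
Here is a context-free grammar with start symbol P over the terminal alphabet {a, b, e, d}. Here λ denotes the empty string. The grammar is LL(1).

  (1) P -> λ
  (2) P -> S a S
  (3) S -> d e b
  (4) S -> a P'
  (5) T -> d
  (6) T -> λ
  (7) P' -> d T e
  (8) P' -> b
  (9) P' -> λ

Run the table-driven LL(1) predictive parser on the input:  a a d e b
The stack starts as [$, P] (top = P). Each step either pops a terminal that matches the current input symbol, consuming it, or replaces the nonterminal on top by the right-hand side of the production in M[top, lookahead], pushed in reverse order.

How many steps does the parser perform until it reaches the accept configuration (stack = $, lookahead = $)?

     Stack       Input        Action
  1  $ P         a a d e b $  expand P -> S a S
  2  $ S a S     a a d e b $  expand S -> a P'
  3  $ S a P' a  a a d e b $  match a
  4  $ S a P'    a d e b $    expand P' -> λ
  5  $ S a       a d e b $    match a
  6  $ S         d e b $      expand S -> d e b
  7  $ b e d     d e b $      match d
  8  $ b e       e b $        match e
  9  $ b         b $          match b
Accept reached after 9 steps.

9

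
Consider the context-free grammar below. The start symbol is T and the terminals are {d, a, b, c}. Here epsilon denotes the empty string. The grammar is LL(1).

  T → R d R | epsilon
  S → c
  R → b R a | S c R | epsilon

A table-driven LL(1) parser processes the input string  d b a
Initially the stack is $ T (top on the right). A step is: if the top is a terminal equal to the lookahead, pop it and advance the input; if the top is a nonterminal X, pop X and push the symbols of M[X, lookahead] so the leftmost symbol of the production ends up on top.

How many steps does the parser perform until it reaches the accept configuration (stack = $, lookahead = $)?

     Stack    Input    Action
  1  $ T      d b a $  expand T → R d R
  2  $ R d R  d b a $  expand R → epsilon
  3  $ R d    d b a $  match d
  4  $ R      b a $    expand R → b R a
  5  $ a R b  b a $    match b
  6  $ a R    a $      expand R → epsilon
  7  $ a      a $      match a
Accept reached after 7 steps.

7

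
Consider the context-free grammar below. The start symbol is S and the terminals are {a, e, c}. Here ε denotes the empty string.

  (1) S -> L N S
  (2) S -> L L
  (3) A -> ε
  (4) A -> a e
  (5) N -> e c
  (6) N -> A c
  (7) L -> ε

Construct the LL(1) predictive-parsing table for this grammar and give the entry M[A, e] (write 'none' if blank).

none

FIRST(A): from A->ε we get {ε}; from A->a e we get {a}. So FIRST(A) = {ε, a}.
FIRST(L): from L->ε we get {ε}. So FIRST(L) = {ε}.
FIRST(N): from N->e c we get {e}; from N->A c we get {a, c}. So FIRST(N) = {a, c, e}.
FIRST(S): from S->L N S we get {a, c, e}; from S->L L we get {ε}. So FIRST(S) = {ε, a, c, e}.
FOLLOW(S) includes $ since S is the start symbol.
FOLLOW(A): in N->A c, A is followed by c with FIRST {c}. Thus FOLLOW(A) = {c}.
For A -> ε: FIRST(ε) = {ε}, so it goes in M[A, t] for t ∈ {}; since ε ∈ FIRST, also for every t ∈ FOLLOW(A) = {c}.
For A -> a e: FIRST(a e) = {a}, so it goes in M[A, t] for t ∈ {a}.
None of these place a production in M[A, e].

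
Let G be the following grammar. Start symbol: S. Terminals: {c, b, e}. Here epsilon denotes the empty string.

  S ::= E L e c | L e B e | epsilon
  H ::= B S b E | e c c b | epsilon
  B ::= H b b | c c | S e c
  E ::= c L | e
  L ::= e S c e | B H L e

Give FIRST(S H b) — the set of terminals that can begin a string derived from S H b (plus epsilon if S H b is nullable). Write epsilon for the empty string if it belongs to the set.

{b, c, e}

FIRST(E): from E::=c L we get {c}; from E::=e we get {e}. So FIRST(E) = {c, e}.
FIRST(S): from S::=E L e c we get {c, e}; from S::=L e B e we get {b, c, e}; from S::=epsilon we get {epsilon}. So FIRST(S) = {epsilon, b, c, e}.
FIRST(H): from H::=B S b E we get {b, c, e}; from H::=e c c b we get {e}; from H::=epsilon we get {epsilon}. So FIRST(H) = {epsilon, b, c, e}.
FIRST(B): from B::=H b b we get {b, c, e}; from B::=c c we get {c}; from B::=S e c we get {b, c, e}. So FIRST(B) = {b, c, e}.
FIRST(L): from L::=e S c e we get {e}; from L::=B H L e we get {b, c, e}. So FIRST(L) = {b, c, e}.
FIRST(S H b): take FIRST of each symbol in turn, carrying on past any symbol whose FIRST contains epsilon; result {b, c, e}.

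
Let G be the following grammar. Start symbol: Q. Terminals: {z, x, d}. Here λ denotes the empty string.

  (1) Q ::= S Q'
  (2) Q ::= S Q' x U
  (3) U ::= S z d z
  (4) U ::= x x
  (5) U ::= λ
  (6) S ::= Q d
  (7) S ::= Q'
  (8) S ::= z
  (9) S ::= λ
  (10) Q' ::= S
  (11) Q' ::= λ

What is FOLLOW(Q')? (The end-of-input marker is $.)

{$, d, x, z}

FIRST(Q) = {λ, d, x, z}  (via S Q', S Q' x U)
FIRST(U) = {λ, d, x, z}  (via S z d z)
FIRST(S) = {λ, d, x, z}  (via Q d, Q')
FIRST(Q') = {λ, d, x, z}  (via S)
FOLLOW(Q) includes $ since Q is the start symbol.
FOLLOW(Q): in S::=Q d, Q is followed by d with FIRST {d}. Thus FOLLOW(Q) = {$, d}.
FOLLOW(U): in Q::=S Q' x U, the suffix after U is empty, so FOLLOW(U) ⊇ FOLLOW(Q) = {$, d}. Thus FOLLOW(U) = {$, d}.
FOLLOW(S): in Q::=S Q', S is followed by Q' with FIRST {λ, d, x, z}; in Q::=S Q', the suffix after S is nullable, so FOLLOW(S) ⊇ FOLLOW(Q) = {$, d}; in Q::=S Q' x U, S is followed by Q' x U with FIRST {d, x, z}; in U::=S z d z, S is followed by z d z with FIRST {z}; in Q'::=S, the suffix after S is empty, so FOLLOW(S) ⊇ FOLLOW(Q') = {$, d, x, z}. Thus FOLLOW(S) = {$, d, x, z}.
FOLLOW(Q'): in Q::=S Q', the suffix after Q' is empty, so FOLLOW(Q') ⊇ FOLLOW(Q) = {$, d}; in Q::=S Q' x U, Q' is followed by x U with FIRST {x}; in S::=Q', the suffix after Q' is empty, so FOLLOW(Q') ⊇ FOLLOW(S) = {$, d, x, z}. Thus FOLLOW(Q') = {$, d, x, z}.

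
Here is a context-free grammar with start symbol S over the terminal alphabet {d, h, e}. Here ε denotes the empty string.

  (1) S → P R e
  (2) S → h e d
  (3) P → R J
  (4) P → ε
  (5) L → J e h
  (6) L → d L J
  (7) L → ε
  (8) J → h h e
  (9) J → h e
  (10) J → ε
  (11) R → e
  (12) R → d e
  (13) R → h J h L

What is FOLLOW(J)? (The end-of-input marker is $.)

FIRST(J): from J→h h e we get {h}; from J→h e we get {h}; from J→ε we get {ε}. So FIRST(J) = {ε, h}.
FIRST(R): from R→e we get {e}; from R→d e we get {d}; from R→h J h L we get {h}. So FIRST(R) = {d, e, h}.
FIRST(P): from P→R J we get {d, e, h}; from P→ε we get {ε}. So FIRST(P) = {ε, d, e, h}.
FIRST(L): from L→J e h we get {e, h}; from L→d L J we get {d}; from L→ε we get {ε}. So FIRST(L) = {ε, d, e, h}.
FIRST(S): from S→P R e we get {d, e, h}; from S→h e d we get {h}. So FIRST(S) = {d, e, h}.
FOLLOW(S) includes $ since S is the start symbol.
FOLLOW(S): S appears on no right-hand side. Thus FOLLOW(S) = {$}.
FOLLOW(P): in S→P R e, P is followed by R e with FIRST {d, e, h}. Thus FOLLOW(P) = {d, e, h}.
FOLLOW(R): in S→P R e, R is followed by e with FIRST {e}; in P→R J, R is followed by J with FIRST {ε, h}; in P→R J, the suffix after R is nullable, so FOLLOW(R) ⊇ FOLLOW(P) = {d, e, h}. Thus FOLLOW(R) = {d, e, h}.
FOLLOW(L): in L→d L J, L is followed by J with FIRST {ε, h}; in L→d L J, the suffix after L is nullable (adds nothing new); in R→h J h L, the suffix after L is empty, so FOLLOW(L) ⊇ FOLLOW(R) = {d, e, h}. Thus FOLLOW(L) = {d, e, h}.
FOLLOW(J): in P→R J, the suffix after J is empty, so FOLLOW(J) ⊇ FOLLOW(P) = {d, e, h}; in L→J e h, J is followed by e h with FIRST {e}; in L→d L J, the suffix after J is empty, so FOLLOW(J) ⊇ FOLLOW(L) = {d, e, h}; in R→h J h L, J is followed by h L with FIRST {h}. Thus FOLLOW(J) = {d, e, h}.

{d, e, h}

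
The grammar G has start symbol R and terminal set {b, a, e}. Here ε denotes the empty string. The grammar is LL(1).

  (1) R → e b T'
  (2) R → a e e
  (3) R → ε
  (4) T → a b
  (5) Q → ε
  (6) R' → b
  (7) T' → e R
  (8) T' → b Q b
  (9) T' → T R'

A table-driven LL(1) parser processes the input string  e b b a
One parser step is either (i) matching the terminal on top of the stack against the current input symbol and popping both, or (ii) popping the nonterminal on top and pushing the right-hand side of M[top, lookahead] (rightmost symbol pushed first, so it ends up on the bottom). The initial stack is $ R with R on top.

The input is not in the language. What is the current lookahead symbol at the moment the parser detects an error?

     Stack     Input      Action
  1  $ R       e b b a $  expand R → e b T'
  2  $ T' b e  e b b a $  match e
  3  $ T' b    b b a $    match b
  4  $ T'      b a $      expand T' → b Q b
  5  $ b Q b   b a $      match b
  6  $ b Q     a $        error: M[Q, a] is empty

a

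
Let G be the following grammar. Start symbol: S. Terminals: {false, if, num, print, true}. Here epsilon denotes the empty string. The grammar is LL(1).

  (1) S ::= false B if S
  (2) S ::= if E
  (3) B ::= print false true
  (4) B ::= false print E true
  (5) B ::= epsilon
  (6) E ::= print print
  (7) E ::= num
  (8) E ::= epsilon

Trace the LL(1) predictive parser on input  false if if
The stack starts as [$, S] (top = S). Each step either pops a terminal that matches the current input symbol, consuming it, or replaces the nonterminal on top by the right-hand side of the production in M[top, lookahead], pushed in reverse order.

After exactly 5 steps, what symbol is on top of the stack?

     Stack           Input          Action
  1  $ S             false if if $  expand S ::= false B if S
  2  $ S if B false  false if if $  match false
  3  $ S if B        if if $        expand B ::= epsilon
  4  $ S if          if if $        match if
  5  $ S             if $           expand S ::= if E
Stack after step 5: $ E if (top = if).

if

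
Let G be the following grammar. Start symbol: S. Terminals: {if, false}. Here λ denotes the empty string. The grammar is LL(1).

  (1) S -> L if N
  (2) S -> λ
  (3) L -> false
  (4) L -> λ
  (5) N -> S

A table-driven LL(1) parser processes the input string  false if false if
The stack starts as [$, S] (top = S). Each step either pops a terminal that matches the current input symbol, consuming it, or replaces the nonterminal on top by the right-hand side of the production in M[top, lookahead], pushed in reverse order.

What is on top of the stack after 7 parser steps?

false

step 1: stack=$ S  input=false if false if $  — expand S -> L if N
step 2: stack=$ N if L  input=false if false if $  — expand L -> false
step 3: stack=$ N if false  input=false if false if $  — match false
step 4: stack=$ N if  input=if false if $  — match if
step 5: stack=$ N  input=false if $  — expand N -> S
step 6: stack=$ S  input=false if $  — expand S -> L if N
step 7: stack=$ N if L  input=false if $  — expand L -> false
Stack after step 7: $ N if false (top = false).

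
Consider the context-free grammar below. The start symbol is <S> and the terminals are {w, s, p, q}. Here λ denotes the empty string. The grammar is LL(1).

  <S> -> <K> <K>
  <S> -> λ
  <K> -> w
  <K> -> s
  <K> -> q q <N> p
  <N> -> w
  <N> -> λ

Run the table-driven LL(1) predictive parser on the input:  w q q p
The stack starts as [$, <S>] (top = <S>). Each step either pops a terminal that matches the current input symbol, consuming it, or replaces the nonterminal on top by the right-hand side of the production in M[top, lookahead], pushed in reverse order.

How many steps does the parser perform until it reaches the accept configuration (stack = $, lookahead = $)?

step 1: stack=$ <S>  input=w q q p $  — expand <S> -> <K> <K>
step 2: stack=$ <K> <K>  input=w q q p $  — expand <K> -> w
step 3: stack=$ <K> w  input=w q q p $  — match w
step 4: stack=$ <K>  input=q q p $  — expand <K> -> q q <N> p
step 5: stack=$ p <N> q q  input=q q p $  — match q
step 6: stack=$ p <N> q  input=q p $  — match q
step 7: stack=$ p <N>  input=p $  — expand <N> -> λ
step 8: stack=$ p  input=p $  — match p
Accept reached after 8 steps.

8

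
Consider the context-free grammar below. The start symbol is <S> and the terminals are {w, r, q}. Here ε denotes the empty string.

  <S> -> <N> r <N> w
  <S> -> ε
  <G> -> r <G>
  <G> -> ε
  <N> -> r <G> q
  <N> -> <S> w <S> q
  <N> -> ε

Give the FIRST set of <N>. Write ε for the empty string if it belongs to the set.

FIRST(<G>) = {ε, r}
FIRST(<S>) = {ε, r, w}  (via <N> r <N> w)
FIRST(<N>) = {ε, r, w}  (via <S> w <S> q)

{ε, r, w}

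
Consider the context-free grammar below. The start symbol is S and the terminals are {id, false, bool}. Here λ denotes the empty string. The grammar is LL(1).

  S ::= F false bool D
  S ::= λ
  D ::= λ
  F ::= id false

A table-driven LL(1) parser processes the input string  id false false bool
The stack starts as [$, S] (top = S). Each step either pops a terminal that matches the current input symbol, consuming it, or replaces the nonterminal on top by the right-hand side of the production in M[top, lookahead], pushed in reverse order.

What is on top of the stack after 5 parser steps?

step 1: stack=$ S  input=id false false bool $  — expand S ::= F false bool D
step 2: stack=$ D bool false F  input=id false false bool $  — expand F ::= id false
step 3: stack=$ D bool false false id  input=id false false bool $  — match id
step 4: stack=$ D bool false false  input=false false bool $  — match false
step 5: stack=$ D bool false  input=false bool $  — match false
Stack after step 5: $ D bool (top = bool).

bool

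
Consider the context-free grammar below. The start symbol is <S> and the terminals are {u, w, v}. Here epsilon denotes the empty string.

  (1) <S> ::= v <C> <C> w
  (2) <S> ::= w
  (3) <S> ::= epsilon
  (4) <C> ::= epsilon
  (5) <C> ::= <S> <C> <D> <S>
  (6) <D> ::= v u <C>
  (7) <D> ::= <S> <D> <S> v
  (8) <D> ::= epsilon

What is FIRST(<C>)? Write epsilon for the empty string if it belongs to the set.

{epsilon, v, w}

FIRST(<S>): from <S>::=v <C> <C> w we get {v}; from <S>::=w we get {w}; from <S>::=epsilon we get {epsilon}. So FIRST(<S>) = {epsilon, v, w}.
FIRST(<D>): from <D>::=v u <C> we get {v}; from <D>::=<S> <D> <S> v we get {v, w}; from <D>::=epsilon we get {epsilon}. So FIRST(<D>) = {epsilon, v, w}.
FIRST(<C>): from <C>::=epsilon we get {epsilon}; from <C>::=<S> <C> <D> <S> we get {epsilon, v, w}. So FIRST(<C>) = {epsilon, v, w}.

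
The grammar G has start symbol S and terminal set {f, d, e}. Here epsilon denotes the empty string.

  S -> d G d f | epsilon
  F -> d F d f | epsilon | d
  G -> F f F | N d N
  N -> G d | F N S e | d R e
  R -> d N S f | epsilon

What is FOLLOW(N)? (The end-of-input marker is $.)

{d, e, f}

FIRST(S): from S->d G d f we get {d}; from S->epsilon we get {epsilon}. So FIRST(S) = {epsilon, d}.
FIRST(F): from F->d F d f we get {d}; from F->epsilon we get {epsilon}; from F->d we get {d}. So FIRST(F) = {epsilon, d}.
FIRST(R): from R->d N S f we get {d}; from R->epsilon we get {epsilon}. So FIRST(R) = {epsilon, d}.
FIRST(G): from G->F f F we get {d, f}; from G->N d N we get {d, f}. So FIRST(G) = {d, f}.
FIRST(N): from N->G d we get {d, f}; from N->F N S e we get {d, f}; from N->d R e we get {d}. So FIRST(N) = {d, f}.
FOLLOW(S) includes $ since S is the start symbol.
FOLLOW(S): in N->F N S e, S is followed by e with FIRST {e}; in R->d N S f, S is followed by f with FIRST {f}. Thus FOLLOW(S) = {$, e, f}.
FOLLOW(G): in S->d G d f, G is followed by d f with FIRST {d}; in N->G d, G is followed by d with FIRST {d}. Thus FOLLOW(G) = {d}.
FOLLOW(F): in F->d F d f, F is followed by d f with FIRST {d}; in G->F f F (occurrence 1), F is followed by f F with FIRST {f}; in G->F f F (occurrence 2), the suffix after F is empty, so FOLLOW(F) ⊇ FOLLOW(G) = {d}; in N->F N S e, F is followed by N S e with FIRST {d, f}. Thus FOLLOW(F) = {d, f}.
FOLLOW(N): in G->N d N (occurrence 1), N is followed by d N with FIRST {d}; in G->N d N (occurrence 2), the suffix after N is empty, so FOLLOW(N) ⊇ FOLLOW(G) = {d}; in N->F N S e, N is followed by S e with FIRST {d, e}; in R->d N S f, N is followed by S f with FIRST {d, f}. Thus FOLLOW(N) = {d, e, f}.
FOLLOW(R): in N->d R e, R is followed by e with FIRST {e}. Thus FOLLOW(R) = {e}.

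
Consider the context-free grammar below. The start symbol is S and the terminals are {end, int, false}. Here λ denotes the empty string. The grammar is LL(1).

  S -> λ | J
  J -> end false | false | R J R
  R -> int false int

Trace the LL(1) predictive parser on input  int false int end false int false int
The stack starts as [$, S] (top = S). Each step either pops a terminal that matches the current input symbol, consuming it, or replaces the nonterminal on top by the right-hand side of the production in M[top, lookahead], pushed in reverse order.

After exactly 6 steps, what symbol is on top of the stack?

step 1: stack=$ S  input=int false int end false int false int $  — expand S -> J
step 2: stack=$ J  input=int false int end false int false int $  — expand J -> R J R
step 3: stack=$ R J R  input=int false int end false int false int $  — expand R -> int false int
step 4: stack=$ R J int false int  input=int false int end false int false int $  — match int
step 5: stack=$ R J int false  input=false int end false int false int $  — match false
step 6: stack=$ R J int  input=int end false int false int $  — match int
Stack after step 6: $ R J (top = J).

J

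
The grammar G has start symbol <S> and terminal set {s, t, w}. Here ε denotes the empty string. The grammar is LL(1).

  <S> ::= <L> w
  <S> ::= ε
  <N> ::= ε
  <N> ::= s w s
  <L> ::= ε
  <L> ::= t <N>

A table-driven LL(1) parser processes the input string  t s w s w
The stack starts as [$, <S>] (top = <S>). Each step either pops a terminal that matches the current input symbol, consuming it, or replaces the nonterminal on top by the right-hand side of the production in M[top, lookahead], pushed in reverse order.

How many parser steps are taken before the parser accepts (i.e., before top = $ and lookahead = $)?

8

     Stack      Input        Action
  1  $ <S>      t s w s w $  expand <S> ::= <L> w
  2  $ w <L>    t s w s w $  expand <L> ::= t <N>
  3  $ w <N> t  t s w s w $  match t
  4  $ w <N>    s w s w $    expand <N> ::= s w s
  5  $ w s w s  s w s w $    match s
  6  $ w s w    w s w $      match w
  7  $ w s      s w $        match s
  8  $ w        w $          match w
Accept reached after 8 steps.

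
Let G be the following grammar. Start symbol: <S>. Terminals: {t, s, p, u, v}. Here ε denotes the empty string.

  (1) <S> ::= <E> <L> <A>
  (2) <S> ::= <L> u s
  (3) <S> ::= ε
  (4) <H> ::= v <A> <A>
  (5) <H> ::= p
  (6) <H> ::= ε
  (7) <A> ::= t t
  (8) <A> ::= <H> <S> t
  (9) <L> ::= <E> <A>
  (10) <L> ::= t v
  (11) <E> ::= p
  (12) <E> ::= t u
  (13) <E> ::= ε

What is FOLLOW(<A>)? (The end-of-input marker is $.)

{$, p, t, u, v}

FIRST(<H>) = {ε, p, v}
FIRST(<E>) = {ε, p, t}
FIRST(<S>) = {ε, p, t, v}  (via <E> <L> <A>, <L> u s)
FIRST(<A>) = {p, t, v}  (via <H> <S> t)
FIRST(<L>) = {p, t, v}  (via <E> <A>)
FOLLOW(<S>) includes $ since <S> is the start symbol.
FOLLOW(<S>): in <A>::=<H> <S> t, <S> is followed by t with FIRST {t}. Thus FOLLOW(<S>) = {$, t}.
FOLLOW(<H>): in <A>::=<H> <S> t, <H> is followed by <S> t with FIRST {p, t, v}. Thus FOLLOW(<H>) = {p, t, v}.
FOLLOW(<L>): in <S>::=<E> <L> <A>, <L> is followed by <A> with FIRST {p, t, v}; in <S>::=<L> u s, <L> is followed by u s with FIRST {u}. Thus FOLLOW(<L>) = {p, t, u, v}.
FOLLOW(<A>): in <S>::=<E> <L> <A>, the suffix after <A> is empty, so FOLLOW(<A>) ⊇ FOLLOW(<S>) = {$, t}; in <H>::=v <A> <A> (occurrence 1), <A> is followed by <A> with FIRST {p, t, v}; in <H>::=v <A> <A> (occurrence 2), the suffix after <A> is empty, so FOLLOW(<A>) ⊇ FOLLOW(<H>) = {p, t, v}; in <L>::=<E> <A>, the suffix after <A> is empty, so FOLLOW(<A>) ⊇ FOLLOW(<L>) = {p, t, u, v}. Thus FOLLOW(<A>) = {$, p, t, u, v}.
FOLLOW(<E>): in <S>::=<E> <L> <A>, <E> is followed by <L> <A> with FIRST {p, t, v}; in <L>::=<E> <A>, <E> is followed by <A> with FIRST {p, t, v}. Thus FOLLOW(<E>) = {p, t, v}.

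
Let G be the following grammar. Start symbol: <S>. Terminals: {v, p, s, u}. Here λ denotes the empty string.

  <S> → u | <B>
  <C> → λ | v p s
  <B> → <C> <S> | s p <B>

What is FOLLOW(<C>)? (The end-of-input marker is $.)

{s, u, v}

FIRST(<C>): from <C>→λ we get {λ}; from <C>→v p s we get {v}. So FIRST(<C>) = {λ, v}.
FIRST(<S>): from <S>→u we get {u}; from <S>→<B> we get {s, u, v}. So FIRST(<S>) = {s, u, v}.
FIRST(<B>): from <B>→<C> <S> we get {s, u, v}; from <B>→s p <B> we get {s}. So FIRST(<B>) = {s, u, v}.
FOLLOW(<S>) includes $ since <S> is the start symbol.
FOLLOW(<C>): in <B>→<C> <S>, <C> is followed by <S> with FIRST {s, u, v}. Thus FOLLOW(<C>) = {s, u, v}.
FOLLOW(<S>): in <B>→<C> <S>, the suffix after <S> is empty, so FOLLOW(<S>) ⊇ FOLLOW(<B>) = {$}. Thus FOLLOW(<S>) = {$}.
FOLLOW(<B>): in <S>→<B>, the suffix after <B> is empty, so FOLLOW(<B>) ⊇ FOLLOW(<S>) = {$}; in <B>→s p <B>, the suffix after <B> is empty (adds nothing new). Thus FOLLOW(<B>) = {$}.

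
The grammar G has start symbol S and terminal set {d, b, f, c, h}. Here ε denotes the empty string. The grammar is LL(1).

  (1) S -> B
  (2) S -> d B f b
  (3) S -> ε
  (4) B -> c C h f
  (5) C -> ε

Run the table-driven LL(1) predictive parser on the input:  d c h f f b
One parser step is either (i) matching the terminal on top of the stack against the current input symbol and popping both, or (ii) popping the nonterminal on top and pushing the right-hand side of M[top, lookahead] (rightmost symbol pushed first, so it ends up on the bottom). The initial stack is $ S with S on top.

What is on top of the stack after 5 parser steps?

     Stack          Input          Action
  1  $ S            d c h f f b $  expand S -> d B f b
  2  $ b f B d      d c h f f b $  match d
  3  $ b f B        c h f f b $    expand B -> c C h f
  4  $ b f f h C c  c h f f b $    match c
  5  $ b f f h C    h f f b $      expand C -> ε
Stack after step 5: $ b f f h (top = h).

h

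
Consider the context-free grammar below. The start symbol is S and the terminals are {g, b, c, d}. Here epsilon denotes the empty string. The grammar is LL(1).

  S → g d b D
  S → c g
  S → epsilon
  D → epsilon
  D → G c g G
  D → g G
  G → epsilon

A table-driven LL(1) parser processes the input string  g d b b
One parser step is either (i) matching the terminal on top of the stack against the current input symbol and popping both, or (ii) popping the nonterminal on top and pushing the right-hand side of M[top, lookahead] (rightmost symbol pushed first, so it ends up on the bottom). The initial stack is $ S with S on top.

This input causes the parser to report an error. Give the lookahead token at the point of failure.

     Stack      Input      Action
  1  $ S        g d b b $  expand S → g d b D
  2  $ D b d g  g d b b $  match g
  3  $ D b d    d b b $    match d
  4  $ D b      b b $      match b
  5  $ D        b $        error: M[D, b] is empty

b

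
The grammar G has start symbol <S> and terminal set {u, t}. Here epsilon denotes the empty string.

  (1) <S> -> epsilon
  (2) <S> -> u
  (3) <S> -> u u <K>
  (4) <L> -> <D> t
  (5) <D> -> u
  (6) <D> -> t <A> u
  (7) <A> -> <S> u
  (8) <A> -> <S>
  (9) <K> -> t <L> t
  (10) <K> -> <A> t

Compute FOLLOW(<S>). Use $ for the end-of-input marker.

{$, t, u}

FIRST(<S>): from <S>->epsilon we get {epsilon}; from <S>->u we get {u}; from <S>->u u <K> we get {u}. So FIRST(<S>) = {epsilon, u}.
FIRST(<D>): from <D>->u we get {u}; from <D>->t <A> u we get {t}. So FIRST(<D>) = {t, u}.
FIRST(<L>): from <L>-><D> t we get {t, u}. So FIRST(<L>) = {t, u}.
FIRST(<A>): from <A>-><S> u we get {u}; from <A>-><S> we get {epsilon, u}. So FIRST(<A>) = {epsilon, u}.
FIRST(<K>): from <K>->t <L> t we get {t}; from <K>-><A> t we get {t, u}. So FIRST(<K>) = {t, u}.
FOLLOW(<S>) includes $ since <S> is the start symbol.
FOLLOW(<L>): in <K>->t <L> t, <L> is followed by t with FIRST {t}. Thus FOLLOW(<L>) = {t}.
FOLLOW(<D>): in <L>-><D> t, <D> is followed by t with FIRST {t}. Thus FOLLOW(<D>) = {t}.
FOLLOW(<A>): in <D>->t <A> u, <A> is followed by u with FIRST {u}; in <K>-><A> t, <A> is followed by t with FIRST {t}. Thus FOLLOW(<A>) = {t, u}.
FOLLOW(<S>): in <A>-><S> u, <S> is followed by u with FIRST {u}; in <A>-><S>, the suffix after <S> is empty, so FOLLOW(<S>) ⊇ FOLLOW(<A>) = {t, u}. Thus FOLLOW(<S>) = {$, t, u}.
FOLLOW(<K>): in <S>->u u <K>, the suffix after <K> is empty, so FOLLOW(<K>) ⊇ FOLLOW(<S>) = {$, t, u}. Thus FOLLOW(<K>) = {$, t, u}.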